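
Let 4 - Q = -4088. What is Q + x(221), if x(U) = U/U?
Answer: 4093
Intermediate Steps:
Q = 4092 (Q = 4 - 1*(-4088) = 4 + 4088 = 4092)
x(U) = 1
Q + x(221) = 4092 + 1 = 4093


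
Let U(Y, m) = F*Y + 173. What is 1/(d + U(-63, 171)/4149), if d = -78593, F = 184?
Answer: -4149/326093776 ≈ -1.2723e-5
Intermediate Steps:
U(Y, m) = 173 + 184*Y (U(Y, m) = 184*Y + 173 = 173 + 184*Y)
1/(d + U(-63, 171)/4149) = 1/(-78593 + (173 + 184*(-63))/4149) = 1/(-78593 + (173 - 11592)*(1/4149)) = 1/(-78593 - 11419*1/4149) = 1/(-78593 - 11419/4149) = 1/(-326093776/4149) = -4149/326093776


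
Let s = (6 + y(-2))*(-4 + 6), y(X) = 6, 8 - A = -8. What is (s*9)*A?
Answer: 3456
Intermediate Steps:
A = 16 (A = 8 - 1*(-8) = 8 + 8 = 16)
s = 24 (s = (6 + 6)*(-4 + 6) = 12*2 = 24)
(s*9)*A = (24*9)*16 = 216*16 = 3456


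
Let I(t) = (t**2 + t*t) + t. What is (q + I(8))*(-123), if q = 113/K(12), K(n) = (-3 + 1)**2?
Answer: -80811/4 ≈ -20203.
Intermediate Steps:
K(n) = 4 (K(n) = (-2)**2 = 4)
I(t) = t + 2*t**2 (I(t) = (t**2 + t**2) + t = 2*t**2 + t = t + 2*t**2)
q = 113/4 ≈ 28.250
(q + I(8))*(-123) = (113/4 + 8*(1 + 2*8))*(-123) = (113/4 + 8*(1 + 16))*(-123) = (113/4 + 8*17)*(-123) = (113/4 + 136)*(-123) = (657/4)*(-123) = -80811/4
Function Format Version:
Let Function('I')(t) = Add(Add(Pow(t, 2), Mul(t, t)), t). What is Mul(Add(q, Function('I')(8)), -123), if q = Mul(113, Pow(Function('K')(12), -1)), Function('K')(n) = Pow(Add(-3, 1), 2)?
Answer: Rational(-80811, 4) ≈ -20203.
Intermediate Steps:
Function('K')(n) = 4 (Function('K')(n) = Pow(-2, 2) = 4)
Function('I')(t) = Add(t, Mul(2, Pow(t, 2))) (Function('I')(t) = Add(Add(Pow(t, 2), Pow(t, 2)), t) = Add(Mul(2, Pow(t, 2)), t) = Add(t, Mul(2, Pow(t, 2))))
q = Rational(113, 4) (q = Mul(113, Pow(4, -1)) = Mul(113, Rational(1, 4)) = Rational(113, 4) ≈ 28.250)
Mul(Add(q, Function('I')(8)), -123) = Mul(Add(Rational(113, 4), Mul(8, Add(1, Mul(2, 8)))), -123) = Mul(Add(Rational(113, 4), Mul(8, Add(1, 16))), -123) = Mul(Add(Rational(113, 4), Mul(8, 17)), -123) = Mul(Add(Rational(113, 4), 136), -123) = Mul(Rational(657, 4), -123) = Rational(-80811, 4)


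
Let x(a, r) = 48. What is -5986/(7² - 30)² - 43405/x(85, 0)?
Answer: -15956533/17328 ≈ -920.85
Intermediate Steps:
-5986/(7² - 30)² - 43405/x(85, 0) = -5986/(7² - 30)² - 43405/48 = -5986/(49 - 30)² - 43405*1/48 = -5986/(19²) - 43405/48 = -5986/361 - 43405/48 = -15956533/17328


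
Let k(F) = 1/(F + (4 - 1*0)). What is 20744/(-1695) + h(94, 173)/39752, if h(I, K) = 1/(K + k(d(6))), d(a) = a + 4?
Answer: -999021651847/81630433860 ≈ -12.238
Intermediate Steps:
d(a) = 4 + a
k(F) = 1/(4 + F) (k(F) = 1/(F + (4 + 0)) = 1/(F + 4) = 1/(4 + F))
h(I, K) = 1/(1/14 + K) (h(I, K) = 1/(K + 1/(4 + (4 + 6))) = 1/(K + 1/(4 + 10)) = 1/(K + 1/14) = 1/(1/14 + K))
20744/(-1695) + h(94, 173)/39752 = 20744/(-1695) + (14/(1 + 14*173))/39752 = 20744*(-1/1695) + (14/(1 + 2422))*(1/39752) = -20744/1695 + (14/2423)*(1/39752) = -20744/1695 + 7/48159548 = -999021651847/81630433860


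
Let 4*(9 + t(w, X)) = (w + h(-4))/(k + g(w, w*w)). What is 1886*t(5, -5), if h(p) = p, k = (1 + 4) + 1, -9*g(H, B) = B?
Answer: -976005/58 ≈ -16828.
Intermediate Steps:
g(H, B) = -B/9
k = 6 (k = 5 + 1 = 6)
t(w, X) = -9 + (-4 + w)/(4*(6 - w²/9)) (t(w, X) = -9 + ((w - 4)/(6 - w*w/9))/4 = -9 + ((-4 + w)/(6 - w²/9))/4 = -9 + (-4 + w)/(4*(6 - w²/9)))
1886*t(5, -5) = 1886*(9*(220 - 1*5 - 4*5²)/(4*(-54 + 5²))) = 1886*(9*(220 - 5 - 4*25)/(4*(-54 + 25))) = 1886*((9/4)*(220 - 5 - 100)/(-29)) = 1886*((9/4)*(-1/29)*115) = 1886*(-1035/116) = -976005/58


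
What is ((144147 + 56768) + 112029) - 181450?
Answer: 131494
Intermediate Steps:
((144147 + 56768) + 112029) - 181450 = (200915 + 112029) - 181450 = 312944 - 181450 = 131494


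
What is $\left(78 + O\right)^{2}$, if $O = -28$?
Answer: $2500$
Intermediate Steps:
$\left(78 + O\right)^{2} = \left(78 - 28\right)^{2} = 50^{2} = 2500$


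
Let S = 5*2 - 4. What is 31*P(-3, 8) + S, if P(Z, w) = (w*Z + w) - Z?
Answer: -397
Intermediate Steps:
S = 6 (S = 10 - 4 = 6)
P(Z, w) = w - Z + Z*w (P(Z, w) = (Z*w + w) - Z = (w + Z*w) - Z = w - Z + Z*w)
31*P(-3, 8) + S = 31*(8 - 1*(-3) - 3*8) + 6 = 31*(8 + 3 - 24) + 6 = 31*(-13) + 6 = -403 + 6 = -397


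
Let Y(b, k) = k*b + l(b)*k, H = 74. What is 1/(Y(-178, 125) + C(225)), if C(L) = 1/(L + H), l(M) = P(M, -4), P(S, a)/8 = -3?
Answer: -299/7549749 ≈ -3.9604e-5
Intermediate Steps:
P(S, a) = -24 (P(S, a) = 8*(-3) = -24)
l(M) = -24
Y(b, k) = -24*k + b*k (Y(b, k) = k*b - 24*k = b*k - 24*k = -24*k + b*k)
C(L) = 1/(74 + L) (C(L) = 1/(L + 74) = 1/(74 + L))
1/(Y(-178, 125) + C(225)) = 1/(125*(-24 - 178) + 1/(74 + 225)) = 1/(125*(-202) + 1/299) = 1/(-25250 + 1/299) = 1/(-7549749/299) = -299/7549749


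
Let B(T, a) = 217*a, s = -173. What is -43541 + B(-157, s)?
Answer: -81082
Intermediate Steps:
-43541 + B(-157, s) = -43541 + 217*(-173) = -43541 - 37541 = -81082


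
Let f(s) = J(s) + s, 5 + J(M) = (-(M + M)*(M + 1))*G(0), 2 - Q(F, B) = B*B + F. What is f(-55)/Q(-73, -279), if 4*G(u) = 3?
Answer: 1505/25922 ≈ 0.058059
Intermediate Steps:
G(u) = 3/4 (G(u) = (1/4)*3 = 3/4)
Q(F, B) = 2 - F - B**2 (Q(F, B) = 2 - (B*B + F) = 2 - (B**2 + F) = 2 - (F + B**2) = 2 + (-F - B**2) = 2 - F - B**2)
J(M) = -5 - 3*M*(1 + M)/2 (J(M) = -5 - (M + M)*(M + 1)*(3/4) = -5 - 2*M*(1 + M)*(3/4) = -5 - 3*M*(1 + M)/2)
f(s) = -5 - 3*s**2/2 - s/2 (f(s) = (-5 - 3*s/2 - 3*s**2/2) + s = -5 - 3*s**2/2 - s/2)
f(-55)/Q(-73, -279) = (-5 - 3/2*(-55)**2 - 1/2*(-55))/(2 - 1*(-73) - 1*(-279)**2) = (-5 - 3/2*3025 + 55/2)/(2 + 73 - 1*77841) = (-5 - 9075/2 + 55/2)/(2 + 73 - 77841) = -4515/(-77766) = -4515*(-1/77766) = 1505/25922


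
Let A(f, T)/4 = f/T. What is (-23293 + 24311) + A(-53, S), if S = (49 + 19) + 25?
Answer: 94462/93 ≈ 1015.7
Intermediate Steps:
S = 93 (S = 68 + 25 = 93)
A(f, T) = 4*f/T (A(f, T) = 4*(f/T) = 4*f/T)
(-23293 + 24311) + A(-53, S) = (-23293 + 24311) + 4*(-53)/93 = 1018 + 4*(-53)*(1/93) = 1018 - 212/93 = 94462/93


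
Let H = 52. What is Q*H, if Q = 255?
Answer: 13260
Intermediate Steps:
Q*H = 255*52 = 13260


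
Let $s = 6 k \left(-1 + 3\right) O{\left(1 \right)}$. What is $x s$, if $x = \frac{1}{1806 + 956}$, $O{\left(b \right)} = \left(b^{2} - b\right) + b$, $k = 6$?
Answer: $\frac{36}{1381} \approx 0.026068$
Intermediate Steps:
$O{\left(b \right)} = b^{2}$
$s = 72$ ($s = 6 \cdot 6 \left(-1 + 3\right) 1^{2} = 36 \cdot 2 \cdot 1 = 36 \cdot 2 = 72$)
$x = \frac{1}{2762} \approx 0.00036206$
$x s = \frac{1}{2762} \cdot 72 = \frac{36}{1381}$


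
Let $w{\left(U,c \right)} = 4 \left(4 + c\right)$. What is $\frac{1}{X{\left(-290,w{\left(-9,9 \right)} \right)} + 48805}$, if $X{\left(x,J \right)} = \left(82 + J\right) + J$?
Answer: $\frac{1}{48991} \approx 2.0412 \cdot 10^{-5}$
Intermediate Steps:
$w{\left(U,c \right)} = 16 + 4 c$
$X{\left(x,J \right)} = 82 + 2 J$
$\frac{1}{X{\left(-290,w{\left(-9,9 \right)} \right)} + 48805} = \frac{1}{\left(82 + 2 \left(16 + 4 \cdot 9\right)\right) + 48805} = \frac{1}{\left(82 + 2 \left(16 + 36\right)\right) + 48805} = \frac{1}{\left(82 + 2 \cdot 52\right) + 48805} = \frac{1}{\left(82 + 104\right) + 48805} = \frac{1}{186 + 48805} = \frac{1}{48991}$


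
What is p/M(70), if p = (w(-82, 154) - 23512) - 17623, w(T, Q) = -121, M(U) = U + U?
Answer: -10314/35 ≈ -294.69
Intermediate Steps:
M(U) = 2*U
p = -41256 (p = (-121 - 23512) - 17623 = -23633 - 17623 = -41256)
p/M(70) = -41256/(2*70) = -41256/140 = -41256*1/140 = -10314/35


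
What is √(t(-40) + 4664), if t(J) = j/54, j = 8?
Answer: 2*√94449/9 ≈ 68.295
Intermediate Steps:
t(J) = 4/27 (t(J) = 8/54 = 8*(1/54) = 4/27)
√(t(-40) + 4664) = √(4/27 + 4664) = √(125932/27) = 2*√94449/9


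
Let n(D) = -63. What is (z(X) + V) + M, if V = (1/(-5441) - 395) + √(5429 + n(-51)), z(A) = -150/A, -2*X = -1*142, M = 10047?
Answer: 3727857551/386311 + √5366 ≈ 9723.1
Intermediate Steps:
X = 71 (X = -(-1)*142/2 = -½*(-142) = 71)
V = -2149196/5441 + √5366 (V = (1/(-5441) - 395) + √(5429 - 63) = (-1/5441 - 395) + √5366 = -2149196/5441 + √5366 ≈ -321.75)
(z(X) + V) + M = (-150/71 + (-2149196/5441 + √5366)) + 10047 = (-153409066/386311 + √5366) + 10047 = 3727857551/386311 + √5366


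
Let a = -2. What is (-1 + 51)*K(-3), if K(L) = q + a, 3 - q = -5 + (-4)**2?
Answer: -500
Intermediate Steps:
q = -8 (q = 3 - (-5 + (-4)**2) = 3 - (-5 + 16) = 3 - 1*11 = 3 - 11 = -8)
K(L) = -10 (K(L) = -8 - 2 = -10)
(-1 + 51)*K(-3) = (-1 + 51)*(-10) = 50*(-10) = -500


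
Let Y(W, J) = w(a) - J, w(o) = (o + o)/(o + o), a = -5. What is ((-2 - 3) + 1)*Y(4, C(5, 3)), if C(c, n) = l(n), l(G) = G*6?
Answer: 68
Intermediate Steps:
l(G) = 6*G
C(c, n) = 6*n
w(o) = 1 (w(o) = (2*o)/((2*o)) = (2*o)*(1/(2*o)) = 1)
Y(W, J) = 1 - J
((-2 - 3) + 1)*Y(4, C(5, 3)) = ((-2 - 3) + 1)*(1 - 6*3) = (-5 + 1)*(1 - 1*18) = -4*(1 - 18) = -4*(-17) = 68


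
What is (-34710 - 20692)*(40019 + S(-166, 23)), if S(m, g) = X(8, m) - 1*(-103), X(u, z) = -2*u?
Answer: -2221952612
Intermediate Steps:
S(m, g) = 87 (S(m, g) = -2*8 - 1*(-103) = -16 + 103 = 87)
(-34710 - 20692)*(40019 + S(-166, 23)) = (-34710 - 20692)*(40019 + 87) = -55402*40106 = -2221952612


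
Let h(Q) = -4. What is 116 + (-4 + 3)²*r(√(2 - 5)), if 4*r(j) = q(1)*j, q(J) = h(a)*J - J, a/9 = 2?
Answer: 116 - 5*I*√3/4 ≈ 116.0 - 2.1651*I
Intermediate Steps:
a = 18 (a = 9*2 = 18)
q(J) = -5*J (q(J) = -4*J - J = -5*J)
r(j) = -5*j/4 (r(j) = ((-5*1)*j)/4 = (-5*j)/4 = -5*j/4)
116 + (-4 + 3)²*r(√(2 - 5)) = 116 + (-4 + 3)²*(-5*√(2 - 5)/4) = 116 + (-1)²*(-5*I*√3/4) = 116 + 1*(-5*I*√3/4) = 116 - 5*I*√3/4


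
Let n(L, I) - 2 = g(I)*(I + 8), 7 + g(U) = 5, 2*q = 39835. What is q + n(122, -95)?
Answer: 40187/2 ≈ 20094.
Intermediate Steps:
q = 39835/2 (q = (1/2)*39835 = 39835/2 ≈ 19918.)
g(U) = -2 (g(U) = -7 + 5 = -2)
n(L, I) = -14 - 2*I (n(L, I) = 2 - 2*(I + 8) = 2 - 2*(8 + I) = 2 + (-16 - 2*I) = -14 - 2*I)
q + n(122, -95) = 39835/2 + (-14 - 2*(-95)) = 39835/2 + (-14 + 190) = 39835/2 + 176 = 40187/2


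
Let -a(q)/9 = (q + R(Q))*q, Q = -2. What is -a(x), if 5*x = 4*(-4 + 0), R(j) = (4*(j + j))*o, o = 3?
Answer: 36864/25 ≈ 1474.6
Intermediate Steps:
R(j) = 24*j (R(j) = (4*(j + j))*3 = (4*(2*j))*3 = (8*j)*3 = 24*j)
x = -16/5 (x = (4*(-4 + 0))/5 = (4*(-4))/5 = (⅕)*(-16) = -16/5 ≈ -3.2000)
a(q) = -9*q*(-48 + q) (a(q) = -9*(q + 24*(-2))*q = -9*(q - 48)*q = -9*(-48 + q)*q = -9*q*(-48 + q))
-a(x) = -9*(-16)*(48 - 1*(-16/5))/5 = -9*(-16)*(48 + 16/5)/5 = -9*(-16)*256/(5*5) = -1*(-36864/25) = 36864/25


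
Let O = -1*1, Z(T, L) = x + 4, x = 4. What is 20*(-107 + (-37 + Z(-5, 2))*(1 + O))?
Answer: -2140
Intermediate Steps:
Z(T, L) = 8 (Z(T, L) = 4 + 4 = 8)
O = -1
20*(-107 + (-37 + Z(-5, 2))*(1 + O)) = 20*(-107 + (-37 + 8)*(1 - 1)) = 20*(-107 - 29*0) = 20*(-107 + 0) = 20*(-107) = -2140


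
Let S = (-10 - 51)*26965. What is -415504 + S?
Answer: -2060369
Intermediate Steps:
S = -1644865 (S = -61*26965 = -1644865)
-415504 + S = -415504 - 1644865 = -2060369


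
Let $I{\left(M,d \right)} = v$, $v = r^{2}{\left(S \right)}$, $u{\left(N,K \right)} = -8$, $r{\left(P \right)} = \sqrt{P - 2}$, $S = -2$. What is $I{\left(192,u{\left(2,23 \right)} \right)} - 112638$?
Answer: $-112642$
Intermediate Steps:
$r{\left(P \right)} = \sqrt{-2 + P}$
$v = -4$ ($v = \left(\sqrt{-2 - 2}\right)^{2} = \left(\sqrt{-4}\right)^{2} = \left(2 i\right)^{2} = -4$)
$I{\left(M,d \right)} = -4$
$I{\left(192,u{\left(2,23 \right)} \right)} - 112638 = -4 - 112638 = -112642$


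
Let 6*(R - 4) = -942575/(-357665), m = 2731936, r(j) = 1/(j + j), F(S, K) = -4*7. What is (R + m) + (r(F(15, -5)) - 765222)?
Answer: 3376446452059/1716792 ≈ 1.9667e+6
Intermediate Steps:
F(S, K) = -28
r(j) = 1/(2*j)
R = 1905307/429198 (R = 4 + (-942575/(-357665))/6 = 4 + (-942575*(-1/357665))/6 = 4 + (⅙)*(188515/71533) = 4 + 188515/429198 = 1905307/429198 ≈ 4.4392)
(R + m) + (r(F(15, -5)) - 765222) = (1905307/429198 + 2731936) + ((½)/(-28) - 765222) = 1172543372635/429198 + ((½)*(-1/28) - 765222) = 1172543372635/429198 + (-1/56 - 765222) = 1172543372635/429198 - 42852433/56 = 3376446452059/1716792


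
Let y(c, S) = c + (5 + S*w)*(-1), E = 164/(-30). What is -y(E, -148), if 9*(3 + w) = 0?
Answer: 6817/15 ≈ 454.47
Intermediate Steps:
w = -3 (w = -3 + (⅑)*0 = -3 + 0 = -3)
E = -82/15 (E = 164*(-1/30) = -82/15 ≈ -5.4667)
y(c, S) = -5 + c + 3*S (y(c, S) = c + (5 + S*(-3))*(-1) = c + (5 - 3*S)*(-1) = c + (-5 + 3*S) = -5 + c + 3*S)
-y(E, -148) = -(-5 - 82/15 + 3*(-148)) = -(-5 - 82/15 - 444) = -1*(-6817/15) = 6817/15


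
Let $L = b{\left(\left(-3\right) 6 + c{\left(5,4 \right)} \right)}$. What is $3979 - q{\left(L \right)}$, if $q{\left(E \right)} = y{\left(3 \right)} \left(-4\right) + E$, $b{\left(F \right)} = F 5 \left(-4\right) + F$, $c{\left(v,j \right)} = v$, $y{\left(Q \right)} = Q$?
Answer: $3744$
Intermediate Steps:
$b{\left(F \right)} = - 19 F$ ($b{\left(F \right)} = F \left(-20\right) + F = - 20 F + F = - 19 F$)
$L = 247$ ($L = - 19 \left(\left(-3\right) 6 + 5\right) = - 19 \left(-18 + 5\right) = \left(-19\right) \left(-13\right) = 247$)
$q{\left(E \right)} = -12 + E$ ($q{\left(E \right)} = 3 \left(-4\right) + E = -12 + E$)
$3979 - q{\left(L \right)} = 3979 - \left(-12 + 247\right) = 3979 - 235 = 3744$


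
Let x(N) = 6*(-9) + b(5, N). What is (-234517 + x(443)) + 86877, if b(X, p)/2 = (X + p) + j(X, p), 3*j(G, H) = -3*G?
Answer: -146808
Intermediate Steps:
j(G, H) = -G (j(G, H) = (-3*G)/3 = -G)
b(X, p) = 2*p (b(X, p) = 2*((X + p) - X) = 2*p)
x(N) = -54 + 2*N (x(N) = 6*(-9) + 2*N = -54 + 2*N)
(-234517 + x(443)) + 86877 = (-234517 + (-54 + 2*443)) + 86877 = (-234517 + (-54 + 886)) + 86877 = (-234517 + 832) + 86877 = -233685 + 86877 = -146808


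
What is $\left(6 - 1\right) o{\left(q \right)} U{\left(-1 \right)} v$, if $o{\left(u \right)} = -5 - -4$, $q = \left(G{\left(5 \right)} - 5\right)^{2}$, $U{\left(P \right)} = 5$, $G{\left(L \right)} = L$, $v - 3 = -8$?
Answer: $125$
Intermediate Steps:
$v = -5$ ($v = 3 - 8 = -5$)
$q = 0$ ($q = \left(5 - 5\right)^{2} = 0^{2} = 0$)
$o{\left(u \right)} = -1$ ($o{\left(u \right)} = -5 + 4 = -1$)
$\left(6 - 1\right) o{\left(q \right)} U{\left(-1 \right)} v = \left(6 - 1\right) \left(-1\right) 5 \left(-5\right) = 5 \left(-1\right) 5 \left(-5\right) = \left(-5\right) 5 \left(-5\right) = \left(-25\right) \left(-5\right) = 125$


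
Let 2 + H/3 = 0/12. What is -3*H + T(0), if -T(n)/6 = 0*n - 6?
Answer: 54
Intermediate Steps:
T(n) = 36 (T(n) = -6*(0*n - 6) = -6*(0 - 6) = -6*(-6) = 36)
H = -6 (H = -6 + 3*(0/12) = -6 + 3*(0*(1/12)) = -6 + 3*0 = -6 + 0 = -6)
-3*H + T(0) = -3*(-6) + 36 = 18 + 36 = 54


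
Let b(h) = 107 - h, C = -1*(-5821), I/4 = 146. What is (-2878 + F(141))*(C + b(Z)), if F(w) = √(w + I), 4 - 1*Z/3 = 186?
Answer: -18632172 + 32370*√29 ≈ -1.8458e+7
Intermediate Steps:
I = 584 (I = 4*146 = 584)
Z = -546 (Z = 12 - 3*186 = 12 - 558 = -546)
C = 5821
F(w) = √(584 + w) (F(w) = √(w + 584) = √(584 + w))
(-2878 + F(141))*(C + b(Z)) = (-2878 + √(584 + 141))*(5821 + (107 - 1*(-546))) = (-2878 + √725)*(5821 + (107 + 546)) = (-2878 + 5*√29)*(5821 + 653) = (-2878 + 5*√29)*6474 = -18632172 + 32370*√29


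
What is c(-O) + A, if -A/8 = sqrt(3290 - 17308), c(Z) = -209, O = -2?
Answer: -209 - 8*I*sqrt(14018) ≈ -209.0 - 947.18*I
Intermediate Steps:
A = -8*I*sqrt(14018) (A = -8*sqrt(3290 - 17308) = -8*I*sqrt(14018) ≈ -947.18*I)
c(-O) + A = -209 - 8*I*sqrt(14018)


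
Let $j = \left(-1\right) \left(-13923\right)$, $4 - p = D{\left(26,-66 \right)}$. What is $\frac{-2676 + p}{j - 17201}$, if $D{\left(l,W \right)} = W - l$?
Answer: $\frac{1290}{1639} \approx 0.78707$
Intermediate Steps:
$p = 96$ ($p = 4 - \left(-66 - 26\right) = 4 - -92 = 4 + 92 = 96$)
$j = 13923$
$\frac{-2676 + p}{j - 17201} = \frac{-2676 + 96}{13923 - 17201} = - \frac{2580}{-3278} = \left(-2580\right) \left(- \frac{1}{3278}\right) = \frac{1290}{1639}$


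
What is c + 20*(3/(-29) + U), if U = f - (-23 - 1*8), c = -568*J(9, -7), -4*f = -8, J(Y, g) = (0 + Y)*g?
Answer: 1056816/29 ≈ 36442.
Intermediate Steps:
J(Y, g) = Y*g
f = 2 (f = -¼*(-8) = 2)
c = 35784 (c = -5112*(-7) = -568*(-63) = 35784)
U = 33 (U = 2 - (-23 - 1*8) = 2 - (-23 - 8) = 2 - 1*(-31) = 2 + 31 = 33)
c + 20*(3/(-29) + U) = 35784 + 20*(3/(-29) + 33) = 35784 + 20*(3*(-1/29) + 33) = 35784 + 20*(-3/29 + 33) = 35784 + 20*(954/29) = 35784 + 19080/29 = 1056816/29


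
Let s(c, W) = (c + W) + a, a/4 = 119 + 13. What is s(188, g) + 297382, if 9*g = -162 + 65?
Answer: 2682785/9 ≈ 2.9809e+5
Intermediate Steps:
a = 528 (a = 4*(119 + 13) = 4*132 = 528)
g = -97/9 (g = (-162 + 65)/9 = (⅑)*(-97) = -97/9 ≈ -10.778)
s(c, W) = 528 + W + c (s(c, W) = (c + W) + 528 = (W + c) + 528 = 528 + W + c)
s(188, g) + 297382 = (528 - 97/9 + 188) + 297382 = 6347/9 + 297382 = 2682785/9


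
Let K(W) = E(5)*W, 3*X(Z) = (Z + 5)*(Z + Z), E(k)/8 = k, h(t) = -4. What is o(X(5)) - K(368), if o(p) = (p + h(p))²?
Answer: -124736/9 ≈ -13860.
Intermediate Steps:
E(k) = 8*k
X(Z) = 2*Z*(5 + Z)/3 (X(Z) = ((Z + 5)*(Z + Z))/3 = ((5 + Z)*(2*Z))/3 = (2*Z*(5 + Z))/3 = 2*Z*(5 + Z)/3)
o(p) = (-4 + p)² (o(p) = (p - 4)² = (-4 + p)²)
K(W) = 40*W (K(W) = (8*5)*W = 40*W)
o(X(5)) - K(368) = (-4 + (⅔)*5*(5 + 5))² - 40*368 = (-4 + (⅔)*5*10)² - 1*14720 = (-4 + 100/3)² - 14720 = (88/3)² - 14720 = 7744/9 - 14720 = -124736/9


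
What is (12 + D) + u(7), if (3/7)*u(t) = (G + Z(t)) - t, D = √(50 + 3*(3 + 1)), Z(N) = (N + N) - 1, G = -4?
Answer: 50/3 + √62 ≈ 24.541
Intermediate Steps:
Z(N) = -1 + 2*N (Z(N) = 2*N - 1 = -1 + 2*N)
D = √62 (D = √(50 + 3*4) = √(50 + 12) = √62 ≈ 7.8740)
u(t) = -35/3 + 7*t/3 (u(t) = 7*((-4 + (-1 + 2*t)) - t)/3 = 7*((-5 + 2*t) - t)/3 = 7*(-5 + t)/3 = -35/3 + 7*t/3)
(12 + D) + u(7) = (12 + √62) + (-35/3 + (7/3)*7) = (12 + √62) + (-35/3 + 49/3) = (12 + √62) + 14/3 = 50/3 + √62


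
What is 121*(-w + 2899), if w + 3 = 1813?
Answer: 131769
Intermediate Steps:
w = 1810 (w = -3 + 1813 = 1810)
121*(-w + 2899) = 121*(-1*1810 + 2899) = 121*(-1810 + 2899) = 121*1089 = 131769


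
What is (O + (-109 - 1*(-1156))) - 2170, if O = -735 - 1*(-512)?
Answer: -1346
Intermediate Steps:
O = -223 (O = -735 + 512 = -223)
(O + (-109 - 1*(-1156))) - 2170 = (-223 + (-109 - 1*(-1156))) - 2170 = (-223 + (-109 + 1156)) - 2170 = (-223 + 1047) - 2170 = 824 - 2170 = -1346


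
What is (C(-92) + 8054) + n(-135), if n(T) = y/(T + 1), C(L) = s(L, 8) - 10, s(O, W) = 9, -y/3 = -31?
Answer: 1079009/134 ≈ 8052.3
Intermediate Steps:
y = 93 (y = -3*(-31) = 93)
C(L) = -1 (C(L) = 9 - 10 = -1)
n(T) = 93/(1 + T) (n(T) = 93/(T + 1) = 93/(1 + T))
(C(-92) + 8054) + n(-135) = (-1 + 8054) + 93/(1 - 135) = 8053 + 93/(-134) = 8053 + 93*(-1/134) = 8053 - 93/134 = 1079009/134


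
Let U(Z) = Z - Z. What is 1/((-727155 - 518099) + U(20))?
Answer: -1/1245254 ≈ -8.0305e-7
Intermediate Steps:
U(Z) = 0
1/((-727155 - 518099) + U(20)) = 1/((-727155 - 518099) + 0) = 1/(-1245254 + 0) = 1/(-1245254) = -1/1245254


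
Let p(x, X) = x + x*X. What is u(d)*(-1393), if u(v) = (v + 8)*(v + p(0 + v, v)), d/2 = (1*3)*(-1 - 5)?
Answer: 47740896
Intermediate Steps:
d = -36 (d = 2*((1*3)*(-1 - 5)) = 2*(3*(-6)) = 2*(-18) = -36)
p(x, X) = x + X*x
u(v) = (8 + v)*(v + v*(1 + v)) (u(v) = (v + 8)*(v + (0 + v)*(1 + v)) = (8 + v)*(v + v*(1 + v)))
u(d)*(-1393) = -36*(16 + (-36)² + 10*(-36))*(-1393) = -36*(16 + 1296 - 360)*(-1393) = -36*952*(-1393) = -34272*(-1393) = 47740896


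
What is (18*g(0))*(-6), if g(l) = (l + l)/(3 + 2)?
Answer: 0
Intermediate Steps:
g(l) = 2*l/5 (g(l) = (2*l)/5 = (2*l)*(⅕) = 2*l/5)
(18*g(0))*(-6) = (18*((⅖)*0))*(-6) = (18*0)*(-6) = 0*(-6) = 0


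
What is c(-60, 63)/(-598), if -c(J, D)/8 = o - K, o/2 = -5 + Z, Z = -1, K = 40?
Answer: -16/23 ≈ -0.69565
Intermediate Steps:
o = -12 (o = 2*(-5 - 1) = 2*(-6) = -12)
c(J, D) = 416 (c(J, D) = -8*(-12 - 1*40) = -8*(-12 - 40) = -8*(-52) = 416)
c(-60, 63)/(-598) = 416/(-598) = 416*(-1/598) = -16/23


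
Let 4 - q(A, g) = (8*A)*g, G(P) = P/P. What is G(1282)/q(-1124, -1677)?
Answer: -1/15079580 ≈ -6.6315e-8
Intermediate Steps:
G(P) = 1
q(A, g) = 4 - 8*A*g
G(1282)/q(-1124, -1677) = 1/(4 - 8*(-1124)*(-1677)) = 1/(4 - 15079584) = 1/(-15079580) = 1*(-1/15079580) = -1/15079580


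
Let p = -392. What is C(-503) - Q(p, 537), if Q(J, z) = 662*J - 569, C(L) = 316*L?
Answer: 101125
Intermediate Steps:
Q(J, z) = -569 + 662*J
C(-503) - Q(p, 537) = 316*(-503) - (-569 + 662*(-392)) = -158948 - (-569 - 259504) = -158948 - 1*(-260073) = -158948 + 260073 = 101125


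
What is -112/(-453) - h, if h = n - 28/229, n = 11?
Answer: -1102775/103737 ≈ -10.630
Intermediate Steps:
h = 2491/229 (h = 11 - 28/229 = 2491/229 ≈ 10.878)
-112/(-453) - h = -112/(-453) - 1*2491/229 = -112*(-1/453) - 2491/229 = 112/453 - 2491/229 = -1102775/103737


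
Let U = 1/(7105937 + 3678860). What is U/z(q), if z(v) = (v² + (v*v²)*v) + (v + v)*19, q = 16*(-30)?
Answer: 1/572504177618051520 ≈ 1.7467e-18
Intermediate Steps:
q = -480
U = 1/10784797 ≈ 9.2723e-8
z(v) = v² + v⁴ + 38*v (z(v) = (v² + v³*v) + (2*v)*19 = (v² + v⁴) + 38*v = v² + v⁴ + 38*v)
U/z(q) = 1/(10784797*((-480*(38 - 480 + (-480)³)))) = 1/(10784797*((-480*(38 - 480 - 110592000)))) = 1/(10784797*((-480*(-110592442)))) = (1/10784797)/53084372160 = (1/10784797)*(1/53084372160) = 1/572504177618051520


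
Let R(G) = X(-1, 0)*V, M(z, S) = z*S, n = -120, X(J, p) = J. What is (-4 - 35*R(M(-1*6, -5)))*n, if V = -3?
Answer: 13080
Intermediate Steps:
M(z, S) = S*z
R(G) = 3 (R(G) = -1*(-3) = 3)
(-4 - 35*R(M(-1*6, -5)))*n = (-4 - 35*3)*(-120) = (-4 - 105)*(-120) = -109*(-120) = 13080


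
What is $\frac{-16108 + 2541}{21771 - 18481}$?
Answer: $- \frac{13567}{3290} \approx -4.1237$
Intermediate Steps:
$\frac{-16108 + 2541}{21771 - 18481} = - \frac{13567}{3290}$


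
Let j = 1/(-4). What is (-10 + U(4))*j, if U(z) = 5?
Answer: 5/4 ≈ 1.2500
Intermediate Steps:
j = -¼ ≈ -0.25000
(-10 + U(4))*j = (-10 + 5)*(-¼) = -5*(-¼) = 5/4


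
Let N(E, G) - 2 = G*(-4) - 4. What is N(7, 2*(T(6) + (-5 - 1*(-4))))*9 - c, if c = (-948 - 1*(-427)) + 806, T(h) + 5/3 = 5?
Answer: -471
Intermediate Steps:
T(h) = 10/3 (T(h) = -5/3 + 5 = 10/3)
c = 285 (c = (-948 + 427) + 806 = -521 + 806 = 285)
N(E, G) = -2 - 4*G (N(E, G) = 2 + (G*(-4) - 4) = 2 + (-4*G - 4) = 2 + (-4 - 4*G) = -2 - 4*G)
N(7, 2*(T(6) + (-5 - 1*(-4))))*9 - c = (-2 - 8*(10/3 + (-5 - 1*(-4))))*9 - 1*285 = (-2 - 8*(10/3 + (-5 + 4)))*9 - 285 = (-2 - 8*(10/3 - 1))*9 - 285 = (-2 - 8*7/3)*9 - 285 = (-2 - 4*14/3)*9 - 285 = (-2 - 56/3)*9 - 285 = -62/3*9 - 285 = -186 - 285 = -471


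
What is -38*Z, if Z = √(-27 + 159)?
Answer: -76*√33 ≈ -436.59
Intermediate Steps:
Z = 2*√33 (Z = √132 = 2*√33 ≈ 11.489)
-38*Z = -38*2*√33 = -76*√33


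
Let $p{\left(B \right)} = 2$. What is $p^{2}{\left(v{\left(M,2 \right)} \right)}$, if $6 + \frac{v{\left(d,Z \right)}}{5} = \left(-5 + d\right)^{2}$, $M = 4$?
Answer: $4$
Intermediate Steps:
$v{\left(d,Z \right)} = -30 + 5 \left(-5 + d\right)^{2}$
$p^{2}{\left(v{\left(M,2 \right)} \right)} = 2^{2} = 4$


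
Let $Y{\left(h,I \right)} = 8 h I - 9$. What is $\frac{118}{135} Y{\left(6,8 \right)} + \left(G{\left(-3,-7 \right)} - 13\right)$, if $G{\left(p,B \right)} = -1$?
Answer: $\frac{2824}{9} \approx 313.78$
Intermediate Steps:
$Y{\left(h,I \right)} = -9 + 8 I h$ ($Y{\left(h,I \right)} = 8 I h - 9 = -9 + 8 I h$)
$\frac{118}{135} Y{\left(6,8 \right)} + \left(G{\left(-3,-7 \right)} - 13\right) = \frac{118}{135} \left(-9 + 8 \cdot 8 \cdot 6\right) - 14 = 118 \cdot \frac{1}{135} \left(-9 + 384\right) - 14 = \frac{118}{135} \cdot 375 - 14 = \frac{2950}{9} - 14 = \frac{2824}{9}$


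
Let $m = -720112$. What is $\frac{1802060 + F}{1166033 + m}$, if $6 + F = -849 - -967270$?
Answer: $\frac{2768475}{445921} \approx 6.2084$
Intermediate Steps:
$F = 966415$ ($F = -6 - -966421 = -6 + \left(-849 + 967270\right) = -6 + 966421 = 966415$)
$\frac{1802060 + F}{1166033 + m} = \frac{1802060 + 966415}{1166033 - 720112} = \frac{2768475}{445921}$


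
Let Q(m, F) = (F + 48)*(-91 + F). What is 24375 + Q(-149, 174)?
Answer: 42801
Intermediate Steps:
Q(m, F) = (-91 + F)*(48 + F) (Q(m, F) = (48 + F)*(-91 + F) = (-91 + F)*(48 + F))
24375 + Q(-149, 174) = 24375 + (-4368 + 174² - 43*174) = 24375 + (-4368 + 30276 - 7482) = 24375 + 18426 = 42801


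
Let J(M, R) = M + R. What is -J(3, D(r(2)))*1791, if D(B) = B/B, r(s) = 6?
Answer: -7164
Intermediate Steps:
D(B) = 1
-J(3, D(r(2)))*1791 = -(3 + 1)*1791 = -1*4*1791 = -4*1791 = -7164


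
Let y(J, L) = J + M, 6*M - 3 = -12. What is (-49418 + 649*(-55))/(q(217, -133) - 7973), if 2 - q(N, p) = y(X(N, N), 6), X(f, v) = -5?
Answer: 170226/15929 ≈ 10.687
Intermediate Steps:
M = -3/2 (M = 1/2 + (1/6)*(-12) = 1/2 - 2 = -3/2 ≈ -1.5000)
y(J, L) = -3/2 + J (y(J, L) = J - 3/2 = -3/2 + J)
q(N, p) = 17/2 (q(N, p) = 2 - (-3/2 - 5) = 2 - 1*(-13/2) = 2 + 13/2 = 17/2)
(-49418 + 649*(-55))/(q(217, -133) - 7973) = (-49418 + 649*(-55))/(17/2 - 7973) = (-49418 - 35695)/(-15929/2) = -85113*(-2/15929) = 170226/15929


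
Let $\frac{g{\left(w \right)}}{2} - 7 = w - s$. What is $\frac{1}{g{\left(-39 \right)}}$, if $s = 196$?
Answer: $- \frac{1}{456} \approx -0.002193$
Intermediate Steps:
$g{\left(w \right)} = -378 + 2 w$ ($g{\left(w \right)} = 14 + 2 \left(w - 196\right) = 14 + 2 \left(-196 + w\right) = 14 + \left(-392 + 2 w\right) = -378 + 2 w$)
$\frac{1}{g{\left(-39 \right)}} = \frac{1}{-378 + 2 \left(-39\right)} = \frac{1}{-378 - 78} = \frac{1}{-456} = - \frac{1}{456}$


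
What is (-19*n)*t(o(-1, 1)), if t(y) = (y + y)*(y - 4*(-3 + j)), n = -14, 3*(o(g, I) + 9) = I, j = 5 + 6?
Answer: 1687504/9 ≈ 1.8750e+5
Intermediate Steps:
j = 11
o(g, I) = -9 + I/3
t(y) = 2*y*(-32 + y) (t(y) = (y + y)*(y - 4*(-3 + 11)) = (2*y)*(y - 4*8) = (2*y)*(y - 32) = (2*y)*(-32 + y) = 2*y*(-32 + y))
(-19*n)*t(o(-1, 1)) = (-19*(-14))*(2*(-9 + (⅓)*1)*(-32 + (-9 + (⅓)*1))) = 266*(2*(-9 + ⅓)*(-32 + (-9 + ⅓))) = 266*(2*(-26/3)*(-32 - 26/3)) = 266*(2*(-26/3)*(-122/3)) = 266*(6344/9) = 1687504/9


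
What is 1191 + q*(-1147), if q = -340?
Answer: 391171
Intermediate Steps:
1191 + q*(-1147) = 1191 - 340*(-1147) = 1191 + 389980 = 391171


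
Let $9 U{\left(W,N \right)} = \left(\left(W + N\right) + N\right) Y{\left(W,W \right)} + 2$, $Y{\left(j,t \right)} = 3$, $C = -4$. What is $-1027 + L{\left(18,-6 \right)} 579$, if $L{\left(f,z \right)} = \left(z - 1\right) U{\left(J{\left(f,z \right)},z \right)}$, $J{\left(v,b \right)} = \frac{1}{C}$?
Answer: $\frac{175465}{12} \approx 14622.0$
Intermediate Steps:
$J{\left(v,b \right)} = - \frac{1}{4}$ ($J{\left(v,b \right)} = \frac{1}{-4} = - \frac{1}{4}$)
$U{\left(W,N \right)} = \frac{2}{9} + \frac{W}{3} + \frac{2 N}{3}$ ($U{\left(W,N \right)} = \frac{\left(\left(W + N\right) + N\right) 3 + 2}{9} = \frac{\left(\left(N + W\right) + N\right) 3 + 2}{9} = \frac{\left(W + 2 N\right) 3 + 2}{9} = \frac{\left(3 W + 6 N\right) + 2}{9} = \frac{2 + 3 W + 6 N}{9} = \frac{2}{9} + \frac{W}{3} + \frac{2 N}{3}$)
$L{\left(f,z \right)} = \left(-1 + z\right) \left(\frac{5}{36} + \frac{2 z}{3}\right)$ ($L{\left(f,z \right)} = \left(z - 1\right) \left(\frac{2}{9} + \frac{1}{3} \left(- \frac{1}{4}\right) + \frac{2 z}{3}\right) = \left(-1 + z\right) \left(\frac{2}{9} - \frac{1}{12} + \frac{2 z}{3}\right) = \left(-1 + z\right) \left(\frac{5}{36} + \frac{2 z}{3}\right)$)
$-1027 + L{\left(18,-6 \right)} 579 = -1027 + \frac{\left(-1 - 6\right) \left(5 + 24 \left(-6\right)\right)}{36} \cdot 579 = -1027 + \frac{1}{36} \left(-7\right) \left(5 - 144\right) 579 = -1027 + \frac{1}{36} \left(-7\right) \left(-139\right) 579 = -1027 + \frac{973}{36} \cdot 579 = -1027 + \frac{187789}{12} = \frac{175465}{12}$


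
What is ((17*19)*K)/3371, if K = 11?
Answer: 3553/3371 ≈ 1.0540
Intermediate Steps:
((17*19)*K)/3371 = ((17*19)*11)/3371 = (323*11)*(1/3371) = 3553*(1/3371) = 3553/3371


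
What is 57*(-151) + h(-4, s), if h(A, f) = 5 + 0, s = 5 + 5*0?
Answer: -8602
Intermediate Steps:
s = 5 (s = 5 + 0 = 5)
h(A, f) = 5
57*(-151) + h(-4, s) = 57*(-151) + 5 = -8607 + 5 = -8602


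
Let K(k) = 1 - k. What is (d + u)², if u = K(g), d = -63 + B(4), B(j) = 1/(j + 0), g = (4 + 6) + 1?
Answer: 84681/16 ≈ 5292.6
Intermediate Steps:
g = 11 (g = 10 + 1 = 11)
B(j) = 1/j
d = -251/4 (d = -63 + 1/4 = -63 + ¼ = -251/4 ≈ -62.750)
u = -10 (u = 1 - 1*11 = 1 - 11 = -10)
(d + u)² = (-251/4 - 10)² = (-291/4)² = 84681/16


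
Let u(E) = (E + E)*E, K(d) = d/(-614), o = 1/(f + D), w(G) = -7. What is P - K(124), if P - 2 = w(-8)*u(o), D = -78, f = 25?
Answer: 1894586/862363 ≈ 2.1970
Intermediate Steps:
o = -1/53 (o = 1/(25 - 78) = 1/(-53) = -1/53 ≈ -0.018868)
K(d) = -d/614 (K(d) = d*(-1/614) = -d/614)
u(E) = 2*E**2 (u(E) = (2*E)*E = 2*E**2)
P = 5604/2809 (P = 2 - 14*(-1/53)**2 = 2 - 14/2809 = 5604/2809 ≈ 1.9950)
P - K(124) = 5604/2809 - (-1)*124/614 = 5604/2809 - 1*(-62/307) = 5604/2809 + 62/307 = 1894586/862363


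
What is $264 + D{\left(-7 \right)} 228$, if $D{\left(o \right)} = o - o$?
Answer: $264$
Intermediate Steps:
$D{\left(o \right)} = 0$
$264 + D{\left(-7 \right)} 228 = 264 + 0 \cdot 228 = 264 + 0 = 264$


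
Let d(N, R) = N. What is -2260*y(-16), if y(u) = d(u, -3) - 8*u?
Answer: -253120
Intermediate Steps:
y(u) = -7*u (y(u) = u - 8*u = -7*u)
-2260*y(-16) = -(-15820)*(-16) = -2260*112 = -253120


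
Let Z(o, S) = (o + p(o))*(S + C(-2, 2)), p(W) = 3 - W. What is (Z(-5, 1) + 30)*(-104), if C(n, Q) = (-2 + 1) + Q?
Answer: -3744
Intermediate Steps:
C(n, Q) = -1 + Q
Z(o, S) = 3 + 3*S (Z(o, S) = (o + (3 - o))*(S + (-1 + 2)) = 3*(S + 1) = 3*(1 + S) = 3 + 3*S)
(Z(-5, 1) + 30)*(-104) = ((3 + 3*1) + 30)*(-104) = ((3 + 3) + 30)*(-104) = (6 + 30)*(-104) = 36*(-104) = -3744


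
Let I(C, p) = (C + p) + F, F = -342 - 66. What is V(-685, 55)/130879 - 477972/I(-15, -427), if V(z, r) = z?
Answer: 1839879857/3271975 ≈ 562.31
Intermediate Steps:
F = -408
I(C, p) = -408 + C + p (I(C, p) = (C + p) - 408 = -408 + C + p)
V(-685, 55)/130879 - 477972/I(-15, -427) = -685/130879 - 477972/(-408 - 15 - 427) = -685*1/130879 - 477972/(-850) = -685/130879 - 477972*(-1/850) = -685/130879 + 14058/25 = 1839879857/3271975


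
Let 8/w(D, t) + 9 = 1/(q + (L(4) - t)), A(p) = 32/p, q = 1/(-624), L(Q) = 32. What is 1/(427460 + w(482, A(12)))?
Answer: 54701/23382440652 ≈ 2.3394e-6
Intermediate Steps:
q = -1/624 ≈ -0.0016026
w(D, t) = 8/(-9 + 1/(19967/624 - t)) (w(D, t) = 8/(-9 + 1/(-1/624 + (32 - t))) = 8/(-9 + 1/(19967/624 - t)))
1/(427460 + w(482, A(12))) = 1/(427460 + 8*(19967 - 19968/12)/(3*(-59693 + 1872*(32/12)))) = 1/(427460 + 8*(19967 - 19968/12)/(3*(-59693 + 1872*(32*(1/12))))) = 1/(427460 + 8*(19967 - 624*8/3)/(3*(-59693 + 1872*(8/3)))) = 1/(427460 + 8*(19967 - 1664)/(3*(-59693 + 4992))) = 1/(427460 + (8/3)*18303/(-54701)) = 1/(427460 + (8/3)*(-1/54701)*18303) = 1/(427460 - 48808/54701) = 1/(23382440652/54701) = 54701/23382440652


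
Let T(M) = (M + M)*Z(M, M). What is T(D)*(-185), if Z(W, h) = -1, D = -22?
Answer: -8140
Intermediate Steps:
T(M) = -2*M (T(M) = (M + M)*(-1) = (2*M)*(-1) = -2*M)
T(D)*(-185) = -2*(-22)*(-185) = 44*(-185) = -8140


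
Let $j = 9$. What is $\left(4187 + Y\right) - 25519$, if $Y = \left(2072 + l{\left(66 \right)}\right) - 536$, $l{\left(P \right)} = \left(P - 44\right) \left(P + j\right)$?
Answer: $-18146$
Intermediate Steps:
$l{\left(P \right)} = \left(-44 + P\right) \left(9 + P\right)$ ($l{\left(P \right)} = \left(P - 44\right) \left(P + 9\right) = \left(-44 + P\right) \left(9 + P\right)$)
$Y = 3186$ ($Y = \left(2072 - \left(2706 - 4356\right)\right) - 536 = \left(2072 - -1650\right) - 536 = \left(2072 + 1650\right) - 536 = 3722 - 536 = 3186$)
$\left(4187 + Y\right) - 25519 = \left(4187 + 3186\right) - 25519 = 7373 - 25519 = -18146$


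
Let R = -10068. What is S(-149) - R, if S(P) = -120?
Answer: 9948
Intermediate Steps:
S(-149) - R = -120 - 1*(-10068) = -120 + 10068 = 9948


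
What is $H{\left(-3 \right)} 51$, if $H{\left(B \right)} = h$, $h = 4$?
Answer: $204$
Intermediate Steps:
$H{\left(B \right)} = 4$
$H{\left(-3 \right)} 51 = 4 \cdot 51 = 204$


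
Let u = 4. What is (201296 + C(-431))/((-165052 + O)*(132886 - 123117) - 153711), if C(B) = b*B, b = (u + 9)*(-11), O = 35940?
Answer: -262929/1261448839 ≈ -0.00020843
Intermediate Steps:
b = -143 (b = (4 + 9)*(-11) = 13*(-11) = -143)
C(B) = -143*B
(201296 + C(-431))/((-165052 + O)*(132886 - 123117) - 153711) = (201296 - 143*(-431))/((-165052 + 35940)*(132886 - 123117) - 153711) = (201296 + 61633)/(-129112*9769 - 153711) = 262929/(-1261295128 - 153711) = 262929/(-1261448839) = 262929*(-1/1261448839) = -262929/1261448839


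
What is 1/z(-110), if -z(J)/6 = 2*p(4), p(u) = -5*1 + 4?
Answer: 1/12 ≈ 0.083333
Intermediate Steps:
p(u) = -1 (p(u) = -5 + 4 = -1)
z(J) = 12 (z(J) = -12*(-1) = -6*(-2) = 12)
1/z(-110) = 1/12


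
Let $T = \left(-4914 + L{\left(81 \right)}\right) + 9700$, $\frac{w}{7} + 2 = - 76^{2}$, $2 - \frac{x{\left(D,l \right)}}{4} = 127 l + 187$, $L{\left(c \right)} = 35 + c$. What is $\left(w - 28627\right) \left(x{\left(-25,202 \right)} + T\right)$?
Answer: $6800513142$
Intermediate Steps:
$x{\left(D,l \right)} = -740 - 508 l$ ($x{\left(D,l \right)} = 8 - 4 \left(127 l + 187\right) = 8 - 4 \left(187 + 127 l\right) = 8 - \left(748 + 508 l\right) = -740 - 508 l$)
$w = -40446$ ($w = -14 + 7 \left(- 76^{2}\right) = -14 + 7 \left(\left(-1\right) 5776\right) = -14 + 7 \left(-5776\right) = -14 - 40432 = -40446$)
$T = 4902$ ($T = \left(-4914 + \left(35 + 81\right)\right) + 9700 = \left(-4914 + 116\right) + 9700 = -4798 + 9700 = 4902$)
$\left(w - 28627\right) \left(x{\left(-25,202 \right)} + T\right) = \left(-40446 - 28627\right) \left(\left(-740 - 102616\right) + 4902\right) = - 69073 \left(\left(-740 - 102616\right) + 4902\right) = - 69073 \left(-103356 + 4902\right) = \left(-69073\right) \left(-98454\right) = 6800513142$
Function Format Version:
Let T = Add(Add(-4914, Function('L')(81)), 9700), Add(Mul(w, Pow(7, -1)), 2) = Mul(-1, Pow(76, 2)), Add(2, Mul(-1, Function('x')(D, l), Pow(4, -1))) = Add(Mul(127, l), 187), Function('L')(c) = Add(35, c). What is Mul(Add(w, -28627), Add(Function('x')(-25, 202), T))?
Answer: 6800513142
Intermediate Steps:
Function('x')(D, l) = Add(-740, Mul(-508, l)) (Function('x')(D, l) = Add(8, Mul(-4, Add(Mul(127, l), 187))) = Add(8, Mul(-4, Add(187, Mul(127, l)))) = Add(8, Add(-748, Mul(-508, l))) = Add(-740, Mul(-508, l)))
w = -40446 (w = Add(-14, Mul(7, Mul(-1, Pow(76, 2)))) = Add(-14, Mul(7, Mul(-1, 5776))) = Add(-14, Mul(7, -5776)) = Add(-14, -40432) = -40446)
T = 4902 (T = Add(Add(-4914, Add(35, 81)), 9700) = Add(Add(-4914, 116), 9700) = Add(-4798, 9700) = 4902)
Mul(Add(w, -28627), Add(Function('x')(-25, 202), T)) = Mul(Add(-40446, -28627), Add(Add(-740, Mul(-508, 202)), 4902)) = Mul(-69073, Add(Add(-740, -102616), 4902)) = Mul(-69073, Add(-103356, 4902)) = Mul(-69073, -98454) = 6800513142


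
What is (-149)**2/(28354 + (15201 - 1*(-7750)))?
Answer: 22201/51305 ≈ 0.43273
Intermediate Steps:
(-149)**2/(28354 + (15201 - 1*(-7750))) = 22201/(28354 + (15201 + 7750)) = 22201/(28354 + 22951) = 22201/51305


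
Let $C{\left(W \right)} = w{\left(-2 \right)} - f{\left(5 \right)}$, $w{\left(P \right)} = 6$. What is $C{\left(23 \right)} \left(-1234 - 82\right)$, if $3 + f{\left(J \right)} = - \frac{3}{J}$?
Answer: $- \frac{63168}{5} \approx -12634.0$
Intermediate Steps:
$f{\left(J \right)} = -3 - \frac{3}{J}$
$C{\left(W \right)} = \frac{48}{5}$ ($C{\left(W \right)} = 6 - \left(-3 - \frac{3}{5}\right) = 6 - - \frac{18}{5} = 6 + \frac{18}{5} = \frac{48}{5}$)
$C{\left(23 \right)} \left(-1234 - 82\right) = \frac{48 \left(-1234 - 82\right)}{5} = \frac{48}{5} \left(-1316\right) = - \frac{63168}{5}$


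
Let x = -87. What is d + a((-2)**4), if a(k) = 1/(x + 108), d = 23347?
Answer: 490288/21 ≈ 23347.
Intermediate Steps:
a(k) = 1/21 (a(k) = 1/(-87 + 108) = 1/21)
d + a((-2)**4) = 23347 + 1/21 = 490288/21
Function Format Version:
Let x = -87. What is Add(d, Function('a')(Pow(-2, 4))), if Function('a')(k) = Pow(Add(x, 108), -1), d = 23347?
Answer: Rational(490288, 21) ≈ 23347.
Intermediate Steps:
Function('a')(k) = Rational(1, 21) (Function('a')(k) = Pow(Add(-87, 108), -1) = Pow(21, -1) = Rational(1, 21))
Add(d, Function('a')(Pow(-2, 4))) = Add(23347, Rational(1, 21)) = Rational(490288, 21)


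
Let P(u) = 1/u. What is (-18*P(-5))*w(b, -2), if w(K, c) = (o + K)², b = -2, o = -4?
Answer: 648/5 ≈ 129.60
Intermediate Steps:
P(u) = 1/u
w(K, c) = (-4 + K)²
(-18*P(-5))*w(b, -2) = (-18/(-5))*(-4 - 2)² = -18*(-⅕)*(-6)² = (18/5)*36 = 648/5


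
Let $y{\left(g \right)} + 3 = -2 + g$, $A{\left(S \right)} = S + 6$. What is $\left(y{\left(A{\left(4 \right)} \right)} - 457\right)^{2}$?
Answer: $204304$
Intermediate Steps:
$A{\left(S \right)} = 6 + S$
$y{\left(g \right)} = -5 + g$ ($y{\left(g \right)} = -3 + \left(-2 + g\right) = -5 + g$)
$\left(y{\left(A{\left(4 \right)} \right)} - 457\right)^{2} = \left(\left(-5 + \left(6 + 4\right)\right) - 457\right)^{2} = \left(\left(-5 + 10\right) - 457\right)^{2} = \left(5 - 457\right)^{2} = \left(-452\right)^{2} = 204304$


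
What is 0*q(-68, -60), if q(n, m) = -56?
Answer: 0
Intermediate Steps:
0*q(-68, -60) = 0*(-56) = 0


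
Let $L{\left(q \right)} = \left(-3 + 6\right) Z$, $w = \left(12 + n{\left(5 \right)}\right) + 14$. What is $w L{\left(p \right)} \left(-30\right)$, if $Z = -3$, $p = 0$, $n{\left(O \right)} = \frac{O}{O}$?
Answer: $7290$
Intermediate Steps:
$n{\left(O \right)} = 1$
$w = 27$ ($w = \left(12 + 1\right) + 14 = 13 + 14 = 27$)
$L{\left(q \right)} = -9$ ($L{\left(q \right)} = \left(-3 + 6\right) \left(-3\right) = 3 \left(-3\right) = -9$)
$w L{\left(p \right)} \left(-30\right) = 27 \left(-9\right) \left(-30\right) = \left(-243\right) \left(-30\right) = 7290$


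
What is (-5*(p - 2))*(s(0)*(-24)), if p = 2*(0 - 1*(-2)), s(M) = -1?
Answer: -240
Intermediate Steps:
p = 4 (p = 2*(0 + 2) = 2*2 = 4)
(-5*(p - 2))*(s(0)*(-24)) = (-5*(4 - 2))*(-1*(-24)) = -5*2*24 = -10*24 = -240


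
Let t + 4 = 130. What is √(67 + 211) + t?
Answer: 126 + √278 ≈ 142.67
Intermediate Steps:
t = 126 (t = -4 + 130 = 126)
√(67 + 211) + t = √(67 + 211) + 126 = √278 + 126 = 126 + √278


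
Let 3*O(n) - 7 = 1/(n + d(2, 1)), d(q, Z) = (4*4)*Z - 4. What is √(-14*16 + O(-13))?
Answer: I*√222 ≈ 14.9*I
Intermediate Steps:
d(q, Z) = -4 + 16*Z (d(q, Z) = 16*Z - 4 = -4 + 16*Z)
O(n) = 7/3 + 1/(3*(12 + n)) (O(n) = 7/3 + 1/(3*(n + (-4 + 16*1))) = 7/3 + 1/(3*(n + (-4 + 16))) = 7/3 + 1/(3*(n + 12)) = 7/3 + 1/(3*(12 + n)))
√(-14*16 + O(-13)) = √(-14*16 + (85 + 7*(-13))/(3*(12 - 13))) = √(-224 + (⅓)*(85 - 91)/(-1)) = √(-224 + (⅓)*(-1)*(-6)) = √(-224 + 2) = √(-222) = I*√222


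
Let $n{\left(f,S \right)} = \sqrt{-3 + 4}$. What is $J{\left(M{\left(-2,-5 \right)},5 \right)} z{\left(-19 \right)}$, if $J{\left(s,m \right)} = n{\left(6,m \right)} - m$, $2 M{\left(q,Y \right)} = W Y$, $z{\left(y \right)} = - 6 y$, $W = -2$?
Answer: $-456$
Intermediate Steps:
$n{\left(f,S \right)} = 1$ ($n{\left(f,S \right)} = \sqrt{1} = 1$)
$M{\left(q,Y \right)} = - Y$ ($M{\left(q,Y \right)} = \frac{\left(-2\right) Y}{2} = - Y$)
$J{\left(s,m \right)} = 1 - m$
$J{\left(M{\left(-2,-5 \right)},5 \right)} z{\left(-19 \right)} = \left(1 - 5\right) \left(\left(-6\right) \left(-19\right)\right) = \left(1 - 5\right) 114 = \left(-4\right) 114 = -456$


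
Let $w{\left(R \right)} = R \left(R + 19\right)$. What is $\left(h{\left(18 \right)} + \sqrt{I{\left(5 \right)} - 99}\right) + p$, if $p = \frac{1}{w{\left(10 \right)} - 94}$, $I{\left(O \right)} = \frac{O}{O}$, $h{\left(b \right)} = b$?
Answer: $\frac{3529}{196} + 7 i \sqrt{2} \approx 18.005 + 9.8995 i$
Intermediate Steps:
$I{\left(O \right)} = 1$
$w{\left(R \right)} = R \left(19 + R\right)$
$p = \frac{1}{196}$ ($p = \frac{1}{10 \left(19 + 10\right) - 94} = \frac{1}{10 \cdot 29 - 94} = \frac{1}{290 - 94} = \frac{1}{196} \approx 0.005102$)
$\left(h{\left(18 \right)} + \sqrt{I{\left(5 \right)} - 99}\right) + p = \left(18 + \sqrt{1 - 99}\right) + \frac{1}{196} = \left(18 + \sqrt{-98}\right) + \frac{1}{196} = \left(18 + 7 i \sqrt{2}\right) + \frac{1}{196} = \frac{3529}{196} + 7 i \sqrt{2}$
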